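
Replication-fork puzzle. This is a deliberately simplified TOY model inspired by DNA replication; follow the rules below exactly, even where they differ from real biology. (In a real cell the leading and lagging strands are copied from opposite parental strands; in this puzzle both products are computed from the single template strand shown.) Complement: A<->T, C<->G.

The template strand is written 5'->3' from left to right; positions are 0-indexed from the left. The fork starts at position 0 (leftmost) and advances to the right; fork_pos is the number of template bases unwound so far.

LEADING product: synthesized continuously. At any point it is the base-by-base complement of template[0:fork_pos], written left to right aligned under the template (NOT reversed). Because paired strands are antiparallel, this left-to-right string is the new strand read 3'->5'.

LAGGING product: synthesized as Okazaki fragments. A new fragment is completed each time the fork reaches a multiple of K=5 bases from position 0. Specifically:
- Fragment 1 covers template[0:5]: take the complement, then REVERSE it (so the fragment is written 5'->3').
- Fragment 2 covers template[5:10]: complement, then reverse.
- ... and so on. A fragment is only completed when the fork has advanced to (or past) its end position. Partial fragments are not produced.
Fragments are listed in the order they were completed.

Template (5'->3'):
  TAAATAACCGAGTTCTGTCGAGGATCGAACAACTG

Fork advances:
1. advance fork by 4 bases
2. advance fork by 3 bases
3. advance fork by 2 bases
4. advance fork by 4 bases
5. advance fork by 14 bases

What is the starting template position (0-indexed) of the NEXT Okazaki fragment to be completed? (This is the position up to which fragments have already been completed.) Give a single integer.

Step 1: advance 4 -> fork_pos = 0 + 4 = 4. Next multiple of 5 is 5 (not reached); still 0 fragment(s).
Step 2: advance 3 -> fork_pos = 4 + 3 = 7. Reached multiple(s) of 5: 5 -> fragment 1 completed (1 total).
Step 3: advance 2 -> fork_pos = 7 + 2 = 9. Next multiple of 5 is 10 (not reached); still 1 fragment(s).
Step 4: advance 4 -> fork_pos = 9 + 4 = 13. Reached multiple(s) of 5: 10 -> fragment 2 completed (2 total).
Step 5: advance 14 -> fork_pos = 13 + 14 = 27. Reached multiple(s) of 5: 15, 20, 25 -> fragments 3-5 completed (5 total).
5 fragment(s) completed, covering template[0:25] (5 x 5 = 25). The next fragment, fragment 6, covers template[25:30], so it starts at position 25.

Answer: 25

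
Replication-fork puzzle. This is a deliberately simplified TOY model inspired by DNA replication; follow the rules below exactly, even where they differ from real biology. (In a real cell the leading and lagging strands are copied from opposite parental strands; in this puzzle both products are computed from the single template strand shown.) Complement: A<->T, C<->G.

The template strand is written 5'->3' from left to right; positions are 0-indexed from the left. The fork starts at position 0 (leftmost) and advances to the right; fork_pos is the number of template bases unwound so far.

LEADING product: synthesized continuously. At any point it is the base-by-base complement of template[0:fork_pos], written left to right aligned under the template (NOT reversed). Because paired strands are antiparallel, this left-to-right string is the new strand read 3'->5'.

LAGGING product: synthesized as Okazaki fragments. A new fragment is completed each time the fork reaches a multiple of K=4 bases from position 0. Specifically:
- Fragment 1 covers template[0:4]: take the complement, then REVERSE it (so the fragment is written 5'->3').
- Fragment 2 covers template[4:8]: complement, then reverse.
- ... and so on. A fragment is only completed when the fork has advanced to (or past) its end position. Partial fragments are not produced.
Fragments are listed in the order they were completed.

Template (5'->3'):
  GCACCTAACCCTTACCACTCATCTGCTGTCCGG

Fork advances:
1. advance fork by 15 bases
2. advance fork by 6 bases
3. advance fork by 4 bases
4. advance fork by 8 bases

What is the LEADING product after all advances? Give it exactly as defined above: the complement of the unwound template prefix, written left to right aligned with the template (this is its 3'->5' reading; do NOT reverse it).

Step 1: advance 15 -> fork_pos = 0 + 15 = 15.
Step 2: advance 6 -> fork_pos = 15 + 6 = 21.
Step 3: advance 4 -> fork_pos = 21 + 4 = 25.
Step 4: advance 8 -> fork_pos = 25 + 8 = 33.
Unwound prefix: template[0:33] = GCACCTAACCCTTACCACTCATCTGCTGTCCGG
Complement it base by base (A<->T, C<->G), keeping left-to-right order:
  [0:5] GCACC -> CGTGG
  [5:10] TAACC -> ATTGG
  [10:15] CTTAC -> GAATG
  [15:20] CACTC -> GTGAG
  [20:25] ATCTG -> TAGAC
  [25:30] CTGTC -> GACAG
  [30:33] CGG -> GCC
Concatenate: CGTGGATTGGGAATGGTGAGTAGACGACAGGCC (length 33; written aligned with the template, i.e. 3'->5').

Answer: CGTGGATTGGGAATGGTGAGTAGACGACAGGCC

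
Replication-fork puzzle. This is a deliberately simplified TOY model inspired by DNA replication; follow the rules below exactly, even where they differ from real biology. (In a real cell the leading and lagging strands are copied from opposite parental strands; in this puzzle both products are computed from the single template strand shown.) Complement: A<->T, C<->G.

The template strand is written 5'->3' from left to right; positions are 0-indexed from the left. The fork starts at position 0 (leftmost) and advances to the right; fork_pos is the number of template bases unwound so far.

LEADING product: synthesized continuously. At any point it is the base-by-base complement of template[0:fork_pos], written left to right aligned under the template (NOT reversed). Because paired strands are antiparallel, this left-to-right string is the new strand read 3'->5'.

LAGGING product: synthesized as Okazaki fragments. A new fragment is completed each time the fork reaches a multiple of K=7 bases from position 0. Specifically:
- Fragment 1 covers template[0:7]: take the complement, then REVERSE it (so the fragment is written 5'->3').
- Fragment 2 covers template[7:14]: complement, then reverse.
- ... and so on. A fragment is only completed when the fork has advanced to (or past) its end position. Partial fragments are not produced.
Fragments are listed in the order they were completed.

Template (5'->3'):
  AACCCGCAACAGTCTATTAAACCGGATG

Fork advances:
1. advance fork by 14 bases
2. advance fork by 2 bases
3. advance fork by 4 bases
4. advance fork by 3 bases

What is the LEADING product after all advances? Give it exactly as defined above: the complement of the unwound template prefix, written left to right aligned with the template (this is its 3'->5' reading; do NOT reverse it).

Step 1: advance 14 -> fork_pos = 0 + 14 = 14.
Step 2: advance 2 -> fork_pos = 14 + 2 = 16.
Step 3: advance 4 -> fork_pos = 16 + 4 = 20.
Step 4: advance 3 -> fork_pos = 20 + 3 = 23.
Unwound prefix: template[0:23] = AACCCGCAACAGTCTATTAAACC
Complement it base by base (A<->T, C<->G), keeping left-to-right order:
  [0:5] AACCC -> TTGGG
  [5:10] GCAAC -> CGTTG
  [10:15] AGTCT -> TCAGA
  [15:20] ATTAA -> TAATT
  [20:23] ACC -> TGG
Concatenate: TTGGGCGTTGTCAGATAATTTGG (length 23; written aligned with the template, i.e. 3'->5').

Answer: TTGGGCGTTGTCAGATAATTTGG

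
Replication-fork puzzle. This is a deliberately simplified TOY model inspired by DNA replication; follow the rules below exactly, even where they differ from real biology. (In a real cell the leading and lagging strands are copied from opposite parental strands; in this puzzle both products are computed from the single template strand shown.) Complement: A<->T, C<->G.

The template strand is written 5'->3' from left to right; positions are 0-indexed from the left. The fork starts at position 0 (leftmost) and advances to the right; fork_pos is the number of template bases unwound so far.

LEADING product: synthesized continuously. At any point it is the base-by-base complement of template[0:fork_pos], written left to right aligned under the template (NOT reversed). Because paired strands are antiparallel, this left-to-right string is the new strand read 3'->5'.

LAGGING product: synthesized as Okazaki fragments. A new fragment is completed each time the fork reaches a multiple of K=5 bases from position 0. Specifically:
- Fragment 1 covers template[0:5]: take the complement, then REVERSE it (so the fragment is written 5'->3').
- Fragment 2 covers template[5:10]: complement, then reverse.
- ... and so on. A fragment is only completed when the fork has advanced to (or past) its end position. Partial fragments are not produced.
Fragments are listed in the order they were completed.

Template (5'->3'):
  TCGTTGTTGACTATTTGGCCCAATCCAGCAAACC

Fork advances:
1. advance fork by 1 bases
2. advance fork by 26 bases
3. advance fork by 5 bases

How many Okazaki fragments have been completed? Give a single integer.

Answer: 6

Derivation:
Step 1: advance 1 -> fork_pos = 0 + 1 = 1. Next multiple of 5 is 5 (not reached); still 0 fragment(s).
Step 2: advance 26 -> fork_pos = 1 + 26 = 27. Reached multiple(s) of 5: 5, 10, 15, 20, 25 -> fragments 1-5 completed (5 total).
Step 3: advance 5 -> fork_pos = 27 + 5 = 32. Reached multiple(s) of 5: 30 -> fragment 6 completed (6 total).
Check: final fork_pos = 32; the multiples of 5 that are <= 32 are 5..30 -> 32 // 5 = 6 completed fragment(s).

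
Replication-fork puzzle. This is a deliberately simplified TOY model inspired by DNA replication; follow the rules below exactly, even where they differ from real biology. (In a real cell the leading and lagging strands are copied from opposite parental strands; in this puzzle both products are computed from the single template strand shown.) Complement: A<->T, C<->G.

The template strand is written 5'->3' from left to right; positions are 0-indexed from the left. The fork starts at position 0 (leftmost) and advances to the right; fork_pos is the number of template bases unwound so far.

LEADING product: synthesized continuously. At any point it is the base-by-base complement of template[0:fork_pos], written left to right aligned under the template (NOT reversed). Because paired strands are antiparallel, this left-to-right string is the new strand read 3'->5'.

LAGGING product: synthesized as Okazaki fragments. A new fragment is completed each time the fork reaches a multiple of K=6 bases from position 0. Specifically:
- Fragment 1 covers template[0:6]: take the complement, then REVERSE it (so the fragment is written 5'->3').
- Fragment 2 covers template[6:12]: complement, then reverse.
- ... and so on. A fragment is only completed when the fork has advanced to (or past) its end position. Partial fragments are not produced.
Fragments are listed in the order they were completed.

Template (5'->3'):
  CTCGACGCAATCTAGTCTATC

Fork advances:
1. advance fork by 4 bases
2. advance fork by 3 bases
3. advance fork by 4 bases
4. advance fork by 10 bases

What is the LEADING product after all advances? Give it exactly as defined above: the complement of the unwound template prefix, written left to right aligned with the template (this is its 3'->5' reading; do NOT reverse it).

Answer: GAGCTGCGTTAGATCAGATAG

Derivation:
Step 1: advance 4 -> fork_pos = 0 + 4 = 4.
Step 2: advance 3 -> fork_pos = 4 + 3 = 7.
Step 3: advance 4 -> fork_pos = 7 + 4 = 11.
Step 4: advance 10 -> fork_pos = 11 + 10 = 21.
Unwound prefix: template[0:21] = CTCGACGCAATCTAGTCTATC
Complement it base by base (A<->T, C<->G), keeping left-to-right order:
  [0:5] CTCGA -> GAGCT
  [5:10] CGCAA -> GCGTT
  [10:15] TCTAG -> AGATC
  [15:20] TCTAT -> AGATA
  [20:21] C -> G
Concatenate: GAGCTGCGTTAGATCAGATAG (length 21; written aligned with the template, i.e. 3'->5').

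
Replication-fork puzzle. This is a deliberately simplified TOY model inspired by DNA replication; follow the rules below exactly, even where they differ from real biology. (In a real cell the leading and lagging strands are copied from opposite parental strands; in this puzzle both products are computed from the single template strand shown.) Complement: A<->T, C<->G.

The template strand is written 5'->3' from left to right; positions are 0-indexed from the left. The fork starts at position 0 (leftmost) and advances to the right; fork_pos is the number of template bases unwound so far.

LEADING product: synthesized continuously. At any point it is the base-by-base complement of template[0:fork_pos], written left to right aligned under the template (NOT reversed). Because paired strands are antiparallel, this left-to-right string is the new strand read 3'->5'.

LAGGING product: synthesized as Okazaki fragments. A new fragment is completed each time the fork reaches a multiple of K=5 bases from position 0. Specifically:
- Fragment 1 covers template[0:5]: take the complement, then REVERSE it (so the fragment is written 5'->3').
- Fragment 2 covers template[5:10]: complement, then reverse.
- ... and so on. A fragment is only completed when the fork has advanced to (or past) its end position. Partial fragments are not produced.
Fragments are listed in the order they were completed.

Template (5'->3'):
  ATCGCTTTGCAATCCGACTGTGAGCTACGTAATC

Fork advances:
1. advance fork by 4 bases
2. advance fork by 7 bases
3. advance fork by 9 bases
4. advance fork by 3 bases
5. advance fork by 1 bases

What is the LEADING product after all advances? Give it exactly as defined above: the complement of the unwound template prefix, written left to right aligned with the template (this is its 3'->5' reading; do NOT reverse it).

Answer: TAGCGAAACGTTAGGCTGACACTC

Derivation:
Step 1: advance 4 -> fork_pos = 0 + 4 = 4.
Step 2: advance 7 -> fork_pos = 4 + 7 = 11.
Step 3: advance 9 -> fork_pos = 11 + 9 = 20.
Step 4: advance 3 -> fork_pos = 20 + 3 = 23.
Step 5: advance 1 -> fork_pos = 23 + 1 = 24.
Unwound prefix: template[0:24] = ATCGCTTTGCAATCCGACTGTGAG
Complement it base by base (A<->T, C<->G), keeping left-to-right order:
  [0:5] ATCGC -> TAGCG
  [5:10] TTTGC -> AAACG
  [10:15] AATCC -> TTAGG
  [15:20] GACTG -> CTGAC
  [20:24] TGAG -> ACTC
Concatenate: TAGCGAAACGTTAGGCTGACACTC (length 24; written aligned with the template, i.e. 3'->5').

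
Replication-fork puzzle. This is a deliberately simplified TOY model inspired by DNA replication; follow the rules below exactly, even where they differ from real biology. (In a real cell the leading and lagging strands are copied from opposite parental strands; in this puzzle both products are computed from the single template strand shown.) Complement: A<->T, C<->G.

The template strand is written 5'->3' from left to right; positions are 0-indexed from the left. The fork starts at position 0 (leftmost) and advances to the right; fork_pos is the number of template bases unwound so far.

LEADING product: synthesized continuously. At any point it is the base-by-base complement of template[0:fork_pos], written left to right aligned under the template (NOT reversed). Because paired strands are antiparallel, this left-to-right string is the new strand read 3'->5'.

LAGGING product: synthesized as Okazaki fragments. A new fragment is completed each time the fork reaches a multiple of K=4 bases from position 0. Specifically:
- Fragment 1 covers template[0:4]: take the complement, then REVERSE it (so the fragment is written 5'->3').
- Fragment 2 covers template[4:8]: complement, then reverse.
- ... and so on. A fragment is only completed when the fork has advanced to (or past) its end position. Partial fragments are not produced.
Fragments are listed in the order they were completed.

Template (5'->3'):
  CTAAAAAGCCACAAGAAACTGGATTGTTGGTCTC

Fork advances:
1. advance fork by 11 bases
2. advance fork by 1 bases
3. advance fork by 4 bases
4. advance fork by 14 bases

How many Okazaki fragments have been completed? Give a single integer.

Answer: 7

Derivation:
Step 1: advance 11 -> fork_pos = 0 + 11 = 11. Reached multiple(s) of 4: 4, 8 -> fragments 1-2 completed (2 total).
Step 2: advance 1 -> fork_pos = 11 + 1 = 12. Reached multiple(s) of 4: 12 -> fragment 3 completed (3 total).
Step 3: advance 4 -> fork_pos = 12 + 4 = 16. Reached multiple(s) of 4: 16 -> fragment 4 completed (4 total).
Step 4: advance 14 -> fork_pos = 16 + 14 = 30. Reached multiple(s) of 4: 20, 24, 28 -> fragments 5-7 completed (7 total).
Check: final fork_pos = 30; the multiples of 4 that are <= 30 are 4..28 -> 30 // 4 = 7 completed fragment(s).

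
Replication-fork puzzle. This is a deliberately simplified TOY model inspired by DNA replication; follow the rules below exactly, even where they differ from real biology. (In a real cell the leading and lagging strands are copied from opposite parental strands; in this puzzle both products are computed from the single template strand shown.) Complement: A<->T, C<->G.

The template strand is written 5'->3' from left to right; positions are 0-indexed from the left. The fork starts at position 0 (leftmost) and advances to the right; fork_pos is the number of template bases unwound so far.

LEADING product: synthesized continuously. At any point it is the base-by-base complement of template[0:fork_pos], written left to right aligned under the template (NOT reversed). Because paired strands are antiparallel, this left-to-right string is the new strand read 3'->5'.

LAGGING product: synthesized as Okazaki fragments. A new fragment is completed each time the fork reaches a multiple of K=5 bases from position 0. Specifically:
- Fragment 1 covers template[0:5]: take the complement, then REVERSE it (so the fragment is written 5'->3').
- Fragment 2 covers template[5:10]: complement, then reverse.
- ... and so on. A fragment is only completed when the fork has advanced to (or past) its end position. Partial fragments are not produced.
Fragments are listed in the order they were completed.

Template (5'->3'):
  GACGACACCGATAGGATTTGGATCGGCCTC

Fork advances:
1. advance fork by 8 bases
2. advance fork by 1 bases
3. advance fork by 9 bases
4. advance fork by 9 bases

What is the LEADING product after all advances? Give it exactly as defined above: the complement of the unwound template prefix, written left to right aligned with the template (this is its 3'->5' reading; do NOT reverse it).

Step 1: advance 8 -> fork_pos = 0 + 8 = 8.
Step 2: advance 1 -> fork_pos = 8 + 1 = 9.
Step 3: advance 9 -> fork_pos = 9 + 9 = 18.
Step 4: advance 9 -> fork_pos = 18 + 9 = 27.
Unwound prefix: template[0:27] = GACGACACCGATAGGATTTGGATCGGC
Complement it base by base (A<->T, C<->G), keeping left-to-right order:
  [0:5] GACGA -> CTGCT
  [5:10] CACCG -> GTGGC
  [10:15] ATAGG -> TATCC
  [15:20] ATTTG -> TAAAC
  [20:25] GATCG -> CTAGC
  [25:27] GC -> CG
Concatenate: CTGCTGTGGCTATCCTAAACCTAGCCG (length 27; written aligned with the template, i.e. 3'->5').

Answer: CTGCTGTGGCTATCCTAAACCTAGCCG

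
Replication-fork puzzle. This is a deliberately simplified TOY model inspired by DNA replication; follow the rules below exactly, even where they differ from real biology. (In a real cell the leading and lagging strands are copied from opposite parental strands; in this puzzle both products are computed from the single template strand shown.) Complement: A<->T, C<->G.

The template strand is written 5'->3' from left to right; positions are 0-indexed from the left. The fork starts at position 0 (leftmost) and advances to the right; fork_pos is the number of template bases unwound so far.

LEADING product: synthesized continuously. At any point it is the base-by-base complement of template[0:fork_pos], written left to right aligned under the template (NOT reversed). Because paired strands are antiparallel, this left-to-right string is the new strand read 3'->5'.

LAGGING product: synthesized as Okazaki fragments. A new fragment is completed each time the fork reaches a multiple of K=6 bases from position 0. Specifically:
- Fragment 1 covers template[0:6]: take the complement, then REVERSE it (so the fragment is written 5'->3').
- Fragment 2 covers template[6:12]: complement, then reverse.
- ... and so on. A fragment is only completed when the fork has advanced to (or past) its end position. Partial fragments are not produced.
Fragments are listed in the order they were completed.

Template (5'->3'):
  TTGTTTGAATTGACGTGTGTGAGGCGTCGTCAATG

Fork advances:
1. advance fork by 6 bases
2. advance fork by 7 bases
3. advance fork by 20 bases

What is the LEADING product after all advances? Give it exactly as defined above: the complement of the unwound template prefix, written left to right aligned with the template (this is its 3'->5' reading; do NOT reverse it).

Answer: AACAAACTTAACTGCACACACTCCGCAGCAGTT

Derivation:
Step 1: advance 6 -> fork_pos = 0 + 6 = 6.
Step 2: advance 7 -> fork_pos = 6 + 7 = 13.
Step 3: advance 20 -> fork_pos = 13 + 20 = 33.
Unwound prefix: template[0:33] = TTGTTTGAATTGACGTGTGTGAGGCGTCGTCAA
Complement it base by base (A<->T, C<->G), keeping left-to-right order:
  [0:5] TTGTT -> AACAA
  [5:10] TGAAT -> ACTTA
  [10:15] TGACG -> ACTGC
  [15:20] TGTGT -> ACACA
  [20:25] GAGGC -> CTCCG
  [25:30] GTCGT -> CAGCA
  [30:33] CAA -> GTT
Concatenate: AACAAACTTAACTGCACACACTCCGCAGCAGTT (length 33; written aligned with the template, i.e. 3'->5').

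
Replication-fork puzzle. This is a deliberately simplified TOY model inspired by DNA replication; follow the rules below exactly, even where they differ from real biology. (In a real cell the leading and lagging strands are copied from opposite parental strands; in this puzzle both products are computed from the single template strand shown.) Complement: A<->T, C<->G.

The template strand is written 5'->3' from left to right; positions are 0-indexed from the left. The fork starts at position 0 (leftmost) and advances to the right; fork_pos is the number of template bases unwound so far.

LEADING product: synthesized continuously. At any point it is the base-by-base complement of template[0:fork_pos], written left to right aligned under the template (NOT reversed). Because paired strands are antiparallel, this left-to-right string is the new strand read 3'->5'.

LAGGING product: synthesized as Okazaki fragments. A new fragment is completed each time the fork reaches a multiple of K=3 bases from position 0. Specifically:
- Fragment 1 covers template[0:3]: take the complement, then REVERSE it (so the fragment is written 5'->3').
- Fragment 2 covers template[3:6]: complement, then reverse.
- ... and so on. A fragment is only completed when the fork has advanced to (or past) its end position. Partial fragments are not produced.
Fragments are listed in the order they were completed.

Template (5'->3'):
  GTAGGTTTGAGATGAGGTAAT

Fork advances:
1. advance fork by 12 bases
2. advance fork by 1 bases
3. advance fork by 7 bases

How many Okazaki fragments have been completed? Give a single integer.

Answer: 6

Derivation:
Step 1: advance 12 -> fork_pos = 0 + 12 = 12. Reached multiple(s) of 3: 3, 6, 9, 12 -> fragments 1-4 completed (4 total).
Step 2: advance 1 -> fork_pos = 12 + 1 = 13. Next multiple of 3 is 15 (not reached); still 4 fragment(s).
Step 3: advance 7 -> fork_pos = 13 + 7 = 20. Reached multiple(s) of 3: 15, 18 -> fragments 5-6 completed (6 total).
Check: final fork_pos = 20; the multiples of 3 that are <= 20 are 3..18 -> 20 // 3 = 6 completed fragment(s).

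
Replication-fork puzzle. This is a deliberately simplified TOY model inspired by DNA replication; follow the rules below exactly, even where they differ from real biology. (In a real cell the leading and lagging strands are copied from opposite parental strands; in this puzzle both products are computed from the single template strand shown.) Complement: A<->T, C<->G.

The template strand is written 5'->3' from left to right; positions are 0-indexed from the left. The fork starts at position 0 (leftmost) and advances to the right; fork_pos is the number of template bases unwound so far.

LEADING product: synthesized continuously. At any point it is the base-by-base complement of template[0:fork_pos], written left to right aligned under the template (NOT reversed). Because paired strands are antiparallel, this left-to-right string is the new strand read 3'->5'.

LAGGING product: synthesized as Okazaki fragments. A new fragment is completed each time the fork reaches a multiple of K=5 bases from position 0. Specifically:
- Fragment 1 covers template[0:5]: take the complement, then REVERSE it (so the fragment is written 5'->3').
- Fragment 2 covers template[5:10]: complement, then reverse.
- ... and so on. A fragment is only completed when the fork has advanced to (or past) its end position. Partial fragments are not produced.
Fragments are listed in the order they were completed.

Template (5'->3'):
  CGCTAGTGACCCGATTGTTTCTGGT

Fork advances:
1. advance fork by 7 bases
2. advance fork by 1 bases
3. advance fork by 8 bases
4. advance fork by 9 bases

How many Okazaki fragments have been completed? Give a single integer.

Step 1: advance 7 -> fork_pos = 0 + 7 = 7. Reached multiple(s) of 5: 5 -> fragment 1 completed (1 total).
Step 2: advance 1 -> fork_pos = 7 + 1 = 8. Next multiple of 5 is 10 (not reached); still 1 fragment(s).
Step 3: advance 8 -> fork_pos = 8 + 8 = 16. Reached multiple(s) of 5: 10, 15 -> fragments 2-3 completed (3 total).
Step 4: advance 9 -> fork_pos = 16 + 9 = 25. Reached multiple(s) of 5: 20, 25 -> fragments 4-5 completed (5 total).
Check: final fork_pos = 25; the multiples of 5 that are <= 25 are 5..25 -> 25 // 5 = 5 completed fragment(s).

Answer: 5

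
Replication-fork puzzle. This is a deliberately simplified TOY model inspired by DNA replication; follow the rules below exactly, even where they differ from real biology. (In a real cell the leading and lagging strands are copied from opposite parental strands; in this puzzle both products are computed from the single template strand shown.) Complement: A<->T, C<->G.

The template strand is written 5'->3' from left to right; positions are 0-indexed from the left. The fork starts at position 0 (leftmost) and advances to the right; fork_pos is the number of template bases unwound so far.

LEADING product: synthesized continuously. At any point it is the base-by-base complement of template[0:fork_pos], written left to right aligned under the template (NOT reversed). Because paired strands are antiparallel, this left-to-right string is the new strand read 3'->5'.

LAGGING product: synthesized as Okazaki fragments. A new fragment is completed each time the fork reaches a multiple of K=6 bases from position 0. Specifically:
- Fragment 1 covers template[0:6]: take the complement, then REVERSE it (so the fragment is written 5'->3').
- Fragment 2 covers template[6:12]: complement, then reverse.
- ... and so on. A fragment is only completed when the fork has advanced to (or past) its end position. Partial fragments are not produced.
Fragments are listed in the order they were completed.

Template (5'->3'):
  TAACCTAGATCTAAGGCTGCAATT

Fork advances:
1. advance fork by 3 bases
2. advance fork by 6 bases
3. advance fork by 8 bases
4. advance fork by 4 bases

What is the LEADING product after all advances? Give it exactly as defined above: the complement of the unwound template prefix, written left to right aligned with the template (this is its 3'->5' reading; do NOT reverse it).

Answer: ATTGGATCTAGATTCCGACGT

Derivation:
Step 1: advance 3 -> fork_pos = 0 + 3 = 3.
Step 2: advance 6 -> fork_pos = 3 + 6 = 9.
Step 3: advance 8 -> fork_pos = 9 + 8 = 17.
Step 4: advance 4 -> fork_pos = 17 + 4 = 21.
Unwound prefix: template[0:21] = TAACCTAGATCTAAGGCTGCA
Complement it base by base (A<->T, C<->G), keeping left-to-right order:
  [0:5] TAACC -> ATTGG
  [5:10] TAGAT -> ATCTA
  [10:15] CTAAG -> GATTC
  [15:20] GCTGC -> CGACG
  [20:21] A -> T
Concatenate: ATTGGATCTAGATTCCGACGT (length 21; written aligned with the template, i.e. 3'->5').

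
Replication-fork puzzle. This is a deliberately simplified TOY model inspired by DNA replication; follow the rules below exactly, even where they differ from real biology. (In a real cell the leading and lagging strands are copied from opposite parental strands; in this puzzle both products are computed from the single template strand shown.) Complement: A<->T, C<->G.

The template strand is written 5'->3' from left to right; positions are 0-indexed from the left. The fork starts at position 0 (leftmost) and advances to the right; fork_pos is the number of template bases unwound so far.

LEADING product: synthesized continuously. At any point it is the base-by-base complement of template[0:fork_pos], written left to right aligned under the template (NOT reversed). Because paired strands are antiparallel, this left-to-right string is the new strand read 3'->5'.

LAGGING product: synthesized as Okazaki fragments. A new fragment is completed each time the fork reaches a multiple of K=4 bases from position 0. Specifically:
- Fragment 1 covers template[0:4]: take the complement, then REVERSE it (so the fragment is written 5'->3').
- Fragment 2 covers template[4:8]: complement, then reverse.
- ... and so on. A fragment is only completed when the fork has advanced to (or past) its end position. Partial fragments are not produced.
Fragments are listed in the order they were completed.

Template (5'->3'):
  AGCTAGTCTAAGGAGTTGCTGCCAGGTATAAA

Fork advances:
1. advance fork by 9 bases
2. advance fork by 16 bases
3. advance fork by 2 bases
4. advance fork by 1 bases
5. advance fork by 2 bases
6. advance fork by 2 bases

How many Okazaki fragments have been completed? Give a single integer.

Step 1: advance 9 -> fork_pos = 0 + 9 = 9. Reached multiple(s) of 4: 4, 8 -> fragments 1-2 completed (2 total).
Step 2: advance 16 -> fork_pos = 9 + 16 = 25. Reached multiple(s) of 4: 12, 16, 20, 24 -> fragments 3-6 completed (6 total).
Step 3: advance 2 -> fork_pos = 25 + 2 = 27. Next multiple of 4 is 28 (not reached); still 6 fragment(s).
Step 4: advance 1 -> fork_pos = 27 + 1 = 28. Reached multiple(s) of 4: 28 -> fragment 7 completed (7 total).
Step 5: advance 2 -> fork_pos = 28 + 2 = 30. Next multiple of 4 is 32 (not reached); still 7 fragment(s).
Step 6: advance 2 -> fork_pos = 30 + 2 = 32. Reached multiple(s) of 4: 32 -> fragment 8 completed (8 total).
Check: final fork_pos = 32; the multiples of 4 that are <= 32 are 4..32 -> 32 // 4 = 8 completed fragment(s).

Answer: 8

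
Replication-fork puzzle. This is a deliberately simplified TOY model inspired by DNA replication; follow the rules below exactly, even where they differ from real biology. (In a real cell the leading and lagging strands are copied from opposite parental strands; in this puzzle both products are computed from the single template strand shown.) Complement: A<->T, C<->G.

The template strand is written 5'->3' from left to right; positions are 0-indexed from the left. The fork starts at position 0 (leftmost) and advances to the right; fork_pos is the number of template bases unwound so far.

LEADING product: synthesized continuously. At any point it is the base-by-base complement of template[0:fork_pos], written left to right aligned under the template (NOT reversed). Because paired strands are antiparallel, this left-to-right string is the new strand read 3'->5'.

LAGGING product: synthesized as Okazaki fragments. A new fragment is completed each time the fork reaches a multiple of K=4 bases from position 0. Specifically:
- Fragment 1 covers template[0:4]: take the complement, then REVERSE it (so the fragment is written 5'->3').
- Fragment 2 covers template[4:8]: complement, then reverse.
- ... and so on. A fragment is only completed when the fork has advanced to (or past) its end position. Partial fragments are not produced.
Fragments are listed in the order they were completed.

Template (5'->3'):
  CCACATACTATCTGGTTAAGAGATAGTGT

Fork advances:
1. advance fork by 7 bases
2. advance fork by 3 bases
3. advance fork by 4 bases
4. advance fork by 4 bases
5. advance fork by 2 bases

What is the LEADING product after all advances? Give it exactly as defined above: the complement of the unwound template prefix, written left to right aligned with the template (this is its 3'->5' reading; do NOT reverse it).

Step 1: advance 7 -> fork_pos = 0 + 7 = 7.
Step 2: advance 3 -> fork_pos = 7 + 3 = 10.
Step 3: advance 4 -> fork_pos = 10 + 4 = 14.
Step 4: advance 4 -> fork_pos = 14 + 4 = 18.
Step 5: advance 2 -> fork_pos = 18 + 2 = 20.
Unwound prefix: template[0:20] = CCACATACTATCTGGTTAAG
Complement it base by base (A<->T, C<->G), keeping left-to-right order:
  [0:5] CCACA -> GGTGT
  [5:10] TACTA -> ATGAT
  [10:15] TCTGG -> AGACC
  [15:20] TTAAG -> AATTC
Concatenate: GGTGTATGATAGACCAATTC (length 20; written aligned with the template, i.e. 3'->5').

Answer: GGTGTATGATAGACCAATTC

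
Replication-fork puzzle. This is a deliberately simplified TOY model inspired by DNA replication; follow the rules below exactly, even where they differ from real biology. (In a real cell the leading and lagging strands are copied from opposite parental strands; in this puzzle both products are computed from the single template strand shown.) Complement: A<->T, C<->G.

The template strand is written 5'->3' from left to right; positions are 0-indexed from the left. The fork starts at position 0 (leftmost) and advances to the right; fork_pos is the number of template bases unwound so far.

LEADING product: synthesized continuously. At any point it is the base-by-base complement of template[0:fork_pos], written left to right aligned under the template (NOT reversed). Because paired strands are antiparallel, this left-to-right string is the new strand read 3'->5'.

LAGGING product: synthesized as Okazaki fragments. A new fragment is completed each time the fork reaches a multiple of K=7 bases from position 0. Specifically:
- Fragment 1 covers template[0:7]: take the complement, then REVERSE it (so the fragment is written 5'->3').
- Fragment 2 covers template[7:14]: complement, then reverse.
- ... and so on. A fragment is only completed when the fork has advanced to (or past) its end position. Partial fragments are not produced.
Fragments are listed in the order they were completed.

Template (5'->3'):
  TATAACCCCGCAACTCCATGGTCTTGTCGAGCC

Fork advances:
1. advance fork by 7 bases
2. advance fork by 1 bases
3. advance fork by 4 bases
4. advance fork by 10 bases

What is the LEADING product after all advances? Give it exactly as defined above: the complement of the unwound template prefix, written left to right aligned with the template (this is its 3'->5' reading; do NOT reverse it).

Step 1: advance 7 -> fork_pos = 0 + 7 = 7.
Step 2: advance 1 -> fork_pos = 7 + 1 = 8.
Step 3: advance 4 -> fork_pos = 8 + 4 = 12.
Step 4: advance 10 -> fork_pos = 12 + 10 = 22.
Unwound prefix: template[0:22] = TATAACCCCGCAACTCCATGGT
Complement it base by base (A<->T, C<->G), keeping left-to-right order:
  [0:5] TATAA -> ATATT
  [5:10] CCCCG -> GGGGC
  [10:15] CAACT -> GTTGA
  [15:20] CCATG -> GGTAC
  [20:22] GT -> CA
Concatenate: ATATTGGGGCGTTGAGGTACCA (length 22; written aligned with the template, i.e. 3'->5').

Answer: ATATTGGGGCGTTGAGGTACCA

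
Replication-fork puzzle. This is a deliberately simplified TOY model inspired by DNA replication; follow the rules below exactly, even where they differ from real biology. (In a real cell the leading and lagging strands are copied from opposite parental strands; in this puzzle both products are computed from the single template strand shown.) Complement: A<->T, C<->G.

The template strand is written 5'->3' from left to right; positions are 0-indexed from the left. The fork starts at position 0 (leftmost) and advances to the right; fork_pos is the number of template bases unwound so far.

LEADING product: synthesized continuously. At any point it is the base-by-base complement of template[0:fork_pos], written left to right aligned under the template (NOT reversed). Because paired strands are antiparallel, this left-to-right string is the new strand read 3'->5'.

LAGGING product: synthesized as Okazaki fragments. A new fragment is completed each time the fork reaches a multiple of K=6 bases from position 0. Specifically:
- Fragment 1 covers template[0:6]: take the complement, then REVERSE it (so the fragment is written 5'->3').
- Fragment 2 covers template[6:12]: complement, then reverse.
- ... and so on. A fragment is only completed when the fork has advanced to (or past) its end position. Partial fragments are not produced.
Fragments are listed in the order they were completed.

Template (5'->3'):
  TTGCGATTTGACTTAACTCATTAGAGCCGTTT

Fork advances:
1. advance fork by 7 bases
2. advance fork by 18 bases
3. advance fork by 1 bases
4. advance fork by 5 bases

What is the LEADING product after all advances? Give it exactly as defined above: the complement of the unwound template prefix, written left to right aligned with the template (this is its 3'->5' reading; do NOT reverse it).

Answer: AACGCTAAACTGAATTGAGTAATCTCGGCAA

Derivation:
Step 1: advance 7 -> fork_pos = 0 + 7 = 7.
Step 2: advance 18 -> fork_pos = 7 + 18 = 25.
Step 3: advance 1 -> fork_pos = 25 + 1 = 26.
Step 4: advance 5 -> fork_pos = 26 + 5 = 31.
Unwound prefix: template[0:31] = TTGCGATTTGACTTAACTCATTAGAGCCGTT
Complement it base by base (A<->T, C<->G), keeping left-to-right order:
  [0:5] TTGCG -> AACGC
  [5:10] ATTTG -> TAAAC
  [10:15] ACTTA -> TGAAT
  [15:20] ACTCA -> TGAGT
  [20:25] TTAGA -> AATCT
  [25:30] GCCGT -> CGGCA
  [30:31] T -> A
Concatenate: AACGCTAAACTGAATTGAGTAATCTCGGCAA (length 31; written aligned with the template, i.e. 3'->5').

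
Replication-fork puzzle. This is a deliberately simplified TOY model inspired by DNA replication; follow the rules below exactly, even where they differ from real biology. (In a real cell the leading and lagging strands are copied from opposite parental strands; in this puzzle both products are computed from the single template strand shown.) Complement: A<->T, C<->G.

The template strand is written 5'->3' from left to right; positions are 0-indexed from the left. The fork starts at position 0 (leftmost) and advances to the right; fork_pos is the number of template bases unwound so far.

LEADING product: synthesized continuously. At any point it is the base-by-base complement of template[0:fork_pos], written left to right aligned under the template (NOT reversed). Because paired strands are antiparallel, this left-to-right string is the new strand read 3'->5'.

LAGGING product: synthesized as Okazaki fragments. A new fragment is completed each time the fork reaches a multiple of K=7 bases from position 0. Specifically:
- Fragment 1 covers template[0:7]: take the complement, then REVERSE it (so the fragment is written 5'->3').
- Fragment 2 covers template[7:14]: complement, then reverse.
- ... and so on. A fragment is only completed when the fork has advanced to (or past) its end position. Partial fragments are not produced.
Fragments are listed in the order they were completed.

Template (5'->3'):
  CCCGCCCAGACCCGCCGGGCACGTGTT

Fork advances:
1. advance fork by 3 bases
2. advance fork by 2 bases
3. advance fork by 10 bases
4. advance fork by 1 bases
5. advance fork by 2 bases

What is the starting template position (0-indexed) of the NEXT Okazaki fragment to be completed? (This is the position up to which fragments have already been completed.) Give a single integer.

Answer: 14

Derivation:
Step 1: advance 3 -> fork_pos = 0 + 3 = 3. Next multiple of 7 is 7 (not reached); still 0 fragment(s).
Step 2: advance 2 -> fork_pos = 3 + 2 = 5. Next multiple of 7 is 7 (not reached); still 0 fragment(s).
Step 3: advance 10 -> fork_pos = 5 + 10 = 15. Reached multiple(s) of 7: 7, 14 -> fragments 1-2 completed (2 total).
Step 4: advance 1 -> fork_pos = 15 + 1 = 16. Next multiple of 7 is 21 (not reached); still 2 fragment(s).
Step 5: advance 2 -> fork_pos = 16 + 2 = 18. Next multiple of 7 is 21 (not reached); still 2 fragment(s).
2 fragment(s) completed, covering template[0:14] (2 x 7 = 14). The next fragment, fragment 3, covers template[14:21], so it starts at position 14.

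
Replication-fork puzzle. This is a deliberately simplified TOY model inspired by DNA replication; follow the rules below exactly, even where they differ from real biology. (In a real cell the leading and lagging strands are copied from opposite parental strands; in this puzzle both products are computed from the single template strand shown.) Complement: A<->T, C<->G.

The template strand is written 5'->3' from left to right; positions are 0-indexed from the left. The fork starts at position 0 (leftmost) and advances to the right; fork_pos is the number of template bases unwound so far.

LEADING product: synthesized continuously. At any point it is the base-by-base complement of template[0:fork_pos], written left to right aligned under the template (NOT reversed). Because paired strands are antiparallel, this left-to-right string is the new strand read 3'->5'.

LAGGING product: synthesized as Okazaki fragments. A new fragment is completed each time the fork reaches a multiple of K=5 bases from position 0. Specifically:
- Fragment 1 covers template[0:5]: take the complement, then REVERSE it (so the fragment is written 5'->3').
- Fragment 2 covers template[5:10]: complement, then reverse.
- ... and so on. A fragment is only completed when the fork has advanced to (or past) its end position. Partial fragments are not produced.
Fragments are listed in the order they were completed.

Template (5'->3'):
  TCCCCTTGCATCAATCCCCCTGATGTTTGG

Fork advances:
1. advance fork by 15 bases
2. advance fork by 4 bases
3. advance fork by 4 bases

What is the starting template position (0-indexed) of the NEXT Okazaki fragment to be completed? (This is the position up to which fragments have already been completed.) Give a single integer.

Answer: 20

Derivation:
Step 1: advance 15 -> fork_pos = 0 + 15 = 15. Reached multiple(s) of 5: 5, 10, 15 -> fragments 1-3 completed (3 total).
Step 2: advance 4 -> fork_pos = 15 + 4 = 19. Next multiple of 5 is 20 (not reached); still 3 fragment(s).
Step 3: advance 4 -> fork_pos = 19 + 4 = 23. Reached multiple(s) of 5: 20 -> fragment 4 completed (4 total).
4 fragment(s) completed, covering template[0:20] (4 x 5 = 20). The next fragment, fragment 5, covers template[20:25], so it starts at position 20.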